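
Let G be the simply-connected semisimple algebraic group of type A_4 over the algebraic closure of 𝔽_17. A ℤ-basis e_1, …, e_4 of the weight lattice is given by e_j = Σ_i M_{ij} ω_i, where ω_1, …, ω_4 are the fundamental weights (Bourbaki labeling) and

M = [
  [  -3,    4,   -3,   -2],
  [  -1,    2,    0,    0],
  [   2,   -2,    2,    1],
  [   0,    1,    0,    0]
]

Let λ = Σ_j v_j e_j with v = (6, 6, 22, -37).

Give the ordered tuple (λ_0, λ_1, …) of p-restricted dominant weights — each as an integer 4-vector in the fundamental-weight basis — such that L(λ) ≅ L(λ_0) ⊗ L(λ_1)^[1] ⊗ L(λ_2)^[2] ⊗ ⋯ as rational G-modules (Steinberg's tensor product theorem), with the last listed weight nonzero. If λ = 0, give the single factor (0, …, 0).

((14, 6, 7, 6),)

In the fundamental-weight basis, λ has coordinates c = M·v (v = (6, 6, 22, -37)):
  c_1 = (-3)·(6) + 4·6 + (-3)·(22) + (-2)·(-37) = 14
  c_2 = (-1)·(6) + 2·6 + 0·22 + (0)·(-37) = 6
  c_3 = 2·6 + (-2)·(6) + 2·22 + (1)·(-37) = 7
  c_4 = 0·6 + 1·6 + 0·22 + (0)·(-37) = 6
Writing each c_i in base p = 17:
  c_1 = 14 = 14·17^0
  c_2 = 6 = 6·17^0
  c_3 = 7 = 7·17^0
  c_4 = 6 = 6·17^0
λ_0 = (14, 6, 7, 6)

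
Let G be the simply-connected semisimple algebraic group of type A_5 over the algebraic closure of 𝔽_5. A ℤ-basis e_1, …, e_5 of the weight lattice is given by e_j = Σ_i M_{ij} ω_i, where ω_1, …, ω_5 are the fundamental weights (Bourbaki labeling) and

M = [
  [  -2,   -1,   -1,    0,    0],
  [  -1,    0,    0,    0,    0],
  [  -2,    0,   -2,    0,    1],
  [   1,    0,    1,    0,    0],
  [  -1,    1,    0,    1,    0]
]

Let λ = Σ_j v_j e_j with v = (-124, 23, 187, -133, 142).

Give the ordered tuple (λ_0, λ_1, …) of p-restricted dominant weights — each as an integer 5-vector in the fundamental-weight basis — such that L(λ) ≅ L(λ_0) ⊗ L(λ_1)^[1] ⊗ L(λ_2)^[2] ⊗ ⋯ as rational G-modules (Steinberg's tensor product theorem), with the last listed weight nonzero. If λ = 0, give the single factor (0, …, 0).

Converting to the ω-basis (c_i = row i of M dotted with v = (-124, 23, 187, -133, 142)):
  c_1 = (-2)·(-124) + (-1)·(23) + (-1)·(187) + (0)·(-133) + 0·142 = 38
  c_2 = (-1)·(-124) + 0·23 + 0·187 + (0)·(-133) + 0·142 = 124
  c_3 = (-2)·(-124) + 0·23 + (-2)·(187) + (0)·(-133) + 1·142 = 16
  c_4 = (1)·(-124) + 0·23 + 1·187 + (0)·(-133) + 0·142 = 63
  c_5 = (-1)·(-124) + 1·23 + 0·187 + (1)·(-133) + 0·142 = 14
Writing each c_i in base p = 5:
  c_1 = 38 = 3·5^0 + 2·5^1 + 1·5^2
  c_2 = 124 = 4·5^0 + 4·5^1 + 4·5^2
  c_3 = 16 = 1·5^0 + 3·5^1
  c_4 = 63 = 3·5^0 + 2·5^1 + 2·5^2
  c_5 = 14 = 4·5^0 + 2·5^1
λ_0 = (3, 4, 1, 3, 4)
λ_1 = (2, 4, 3, 2, 2)
λ_2 = (1, 4, 0, 2, 0)

((3, 4, 1, 3, 4), (2, 4, 3, 2, 2), (1, 4, 0, 2, 0))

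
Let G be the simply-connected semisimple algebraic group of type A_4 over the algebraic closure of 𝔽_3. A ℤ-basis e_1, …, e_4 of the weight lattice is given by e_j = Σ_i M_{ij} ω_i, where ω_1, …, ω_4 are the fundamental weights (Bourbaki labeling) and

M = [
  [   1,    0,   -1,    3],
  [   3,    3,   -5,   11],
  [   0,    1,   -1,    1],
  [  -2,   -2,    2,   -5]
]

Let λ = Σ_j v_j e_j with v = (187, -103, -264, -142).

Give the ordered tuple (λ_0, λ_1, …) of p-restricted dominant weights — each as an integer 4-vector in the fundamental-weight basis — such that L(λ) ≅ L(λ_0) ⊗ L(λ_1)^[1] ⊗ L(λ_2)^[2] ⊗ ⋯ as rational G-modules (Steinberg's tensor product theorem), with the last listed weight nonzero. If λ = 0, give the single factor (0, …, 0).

ω-coordinates c = M·v, v = (187, -103, -264, -142):
  c_1 = 1*187 + 0*-103 + -1*-264 + 3*-142 = 25
  c_2 = 3*187 + 3*-103 + -5*-264 + 11*-142 = 10
  c_3 = 0*187 + 1*-103 + -1*-264 + 1*-142 = 19
  c_4 = -2*187 + -2*-103 + 2*-264 + -5*-142 = 14
Writing each c_i in base p = 3:
  c_1 = 25 = 1·3^0 + 2·3^1 + 2·3^2
  c_2 = 10 = 1·3^0 + 0·3^1 + 1·3^2
  c_3 = 19 = 1·3^0 + 0·3^1 + 2·3^2
  c_4 = 14 = 2·3^0 + 1·3^1 + 1·3^2
p-restricted factor λ_0 = (1, 1, 1, 2)
p-restricted factor λ_1 = (2, 0, 0, 1)
p-restricted factor λ_2 = (2, 1, 2, 1)

((1, 1, 1, 2), (2, 0, 0, 1), (2, 1, 2, 1))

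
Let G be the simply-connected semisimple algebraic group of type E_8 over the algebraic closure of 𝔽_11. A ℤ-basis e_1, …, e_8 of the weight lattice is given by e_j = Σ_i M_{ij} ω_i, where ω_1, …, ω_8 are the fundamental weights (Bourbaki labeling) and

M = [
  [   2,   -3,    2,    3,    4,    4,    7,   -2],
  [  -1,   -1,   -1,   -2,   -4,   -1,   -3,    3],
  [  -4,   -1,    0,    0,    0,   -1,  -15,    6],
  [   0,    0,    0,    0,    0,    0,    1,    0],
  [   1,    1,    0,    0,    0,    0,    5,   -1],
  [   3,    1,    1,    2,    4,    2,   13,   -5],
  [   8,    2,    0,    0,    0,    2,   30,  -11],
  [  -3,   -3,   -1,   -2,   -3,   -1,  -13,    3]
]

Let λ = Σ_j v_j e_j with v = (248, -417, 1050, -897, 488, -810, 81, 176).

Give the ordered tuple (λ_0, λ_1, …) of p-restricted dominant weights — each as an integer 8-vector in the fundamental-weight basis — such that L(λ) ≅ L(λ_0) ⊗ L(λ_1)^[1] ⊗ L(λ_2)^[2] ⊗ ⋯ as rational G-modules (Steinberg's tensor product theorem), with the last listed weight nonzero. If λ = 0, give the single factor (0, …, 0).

((6, 1, 10, 4, 5, 0, 2, 6), (7, 5, 6, 7, 5, 8, 2, 6))

Compute c_i = Σ_j M_{ij} v_j with v = (248, -417, 1050, -897, 488, -810, 81, 176):
  c_1 = 2·248 + (-3)·(-417) + 2·1050 + (3)·(-897) + 4·488 + (4)·(-810) + 7·81 + (-2)·(176) = 83
  c_2 = (-1)·(248) + (-1)·(-417) + (-1)·(1050) + (-2)·(-897) + (-4)·(488) + (-1)·(-810) + (-3)·(81) + 3·176 = 56
  c_3 = (-4)·(248) + (-1)·(-417) + 0·1050 + (0)·(-897) + 0·488 + (-1)·(-810) + (-15)·(81) + 6·176 = 76
  c_4 = 0·248 + (0)·(-417) + 0·1050 + (0)·(-897) + 0·488 + (0)·(-810) + 1·81 + 0·176 = 81
  c_5 = 1·248 + (1)·(-417) + 0·1050 + (0)·(-897) + 0·488 + (0)·(-810) + 5·81 + (-1)·(176) = 60
  c_6 = 3·248 + (1)·(-417) + 1·1050 + (2)·(-897) + 4·488 + (2)·(-810) + 13·81 + (-5)·(176) = 88
  c_7 = 8·248 + (2)·(-417) + 0·1050 + (0)·(-897) + 0·488 + (2)·(-810) + 30·81 + (-11)·(176) = 24
  c_8 = (-3)·(248) + (-3)·(-417) + (-1)·(1050) + (-2)·(-897) + (-3)·(488) + (-1)·(-810) + (-13)·(81) + 3·176 = 72
p = 11; digits c_i = Σ_j d_{ij}·11^j, 0 ≤ d_{ij} < 11:
  c_1 = 83 = 6·11^0 + 7·11^1
  c_2 = 56 = 1·11^0 + 5·11^1
  c_3 = 76 = 10·11^0 + 6·11^1
  c_4 = 81 = 4·11^0 + 7·11^1
  c_5 = 60 = 5·11^0 + 5·11^1
  c_6 = 88 = 0·11^0 + 8·11^1
  c_7 = 24 = 2·11^0 + 2·11^1
  c_8 = 72 = 6·11^0 + 6·11^1
λ_0 = (6, 1, 10, 4, 5, 0, 2, 6)
λ_1 = (7, 5, 6, 7, 5, 8, 2, 6)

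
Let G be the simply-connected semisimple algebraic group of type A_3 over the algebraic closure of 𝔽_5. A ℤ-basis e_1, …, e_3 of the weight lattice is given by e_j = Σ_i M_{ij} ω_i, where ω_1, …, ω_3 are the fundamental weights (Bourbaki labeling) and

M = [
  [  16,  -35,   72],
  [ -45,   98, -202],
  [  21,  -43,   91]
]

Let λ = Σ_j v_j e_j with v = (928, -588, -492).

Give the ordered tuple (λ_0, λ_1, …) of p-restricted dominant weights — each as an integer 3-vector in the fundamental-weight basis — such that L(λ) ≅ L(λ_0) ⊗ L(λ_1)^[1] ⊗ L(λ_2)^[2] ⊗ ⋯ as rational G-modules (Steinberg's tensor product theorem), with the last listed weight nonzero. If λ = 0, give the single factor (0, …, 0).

Change of basis e → ω: c = M·v where v = (928, -588, -492):
  c_1 = 16*928 + -35*-588 + 72*-492 = 4
  c_2 = -45*928 + 98*-588 + -202*-492 = 0
  c_3 = 21*928 + -43*-588 + 91*-492 = 0
p = 5; digits c_i = Σ_j d_{ij}·5^j, 0 ≤ d_{ij} < 5:
  c_1 = 4 = 4·5^0
  c_2 = 0
  c_3 = 0
p-restricted factor λ_0 = (4, 0, 0)

((4, 0, 0),)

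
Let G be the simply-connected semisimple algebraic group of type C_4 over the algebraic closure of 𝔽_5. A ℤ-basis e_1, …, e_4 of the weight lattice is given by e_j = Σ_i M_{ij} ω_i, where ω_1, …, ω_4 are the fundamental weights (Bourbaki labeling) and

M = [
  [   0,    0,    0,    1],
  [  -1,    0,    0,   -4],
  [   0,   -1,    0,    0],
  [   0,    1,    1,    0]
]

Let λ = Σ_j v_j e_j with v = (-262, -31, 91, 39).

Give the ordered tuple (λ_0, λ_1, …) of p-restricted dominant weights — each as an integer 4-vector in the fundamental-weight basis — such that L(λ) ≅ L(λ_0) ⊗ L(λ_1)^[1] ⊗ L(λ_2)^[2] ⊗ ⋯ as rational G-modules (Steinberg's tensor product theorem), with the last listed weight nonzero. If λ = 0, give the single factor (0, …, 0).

((4, 1, 1, 0), (2, 1, 1, 2), (1, 4, 1, 2))

Compute c_i = Σ_j M_{ij} v_j with v = (-262, -31, 91, 39):
  c_1 = (0)·(-262) + (0)·(-31) + (0)·(91) + (1)·(39) = 39
  c_2 = (-1)·(-262) + (0)·(-31) + (0)·(91) + (-4)·(39) = 106
  c_3 = (0)·(-262) + (-1)·(-31) + (0)·(91) + (0)·(39) = 31
  c_4 = (0)·(-262) + (1)·(-31) + (1)·(91) + (0)·(39) = 60
Writing each c_i in base p = 5:
  c_1 = 39 = 4·5^0 + 2·5^1 + 1·5^2
  c_2 = 106 = 1·5^0 + 1·5^1 + 4·5^2
  c_3 = 31 = 1·5^0 + 1·5^1 + 1·5^2
  c_4 = 60 = 0·5^0 + 2·5^1 + 2·5^2
λ_0 = (4, 1, 1, 0)
λ_1 = (2, 1, 1, 2)
λ_2 = (1, 4, 1, 2)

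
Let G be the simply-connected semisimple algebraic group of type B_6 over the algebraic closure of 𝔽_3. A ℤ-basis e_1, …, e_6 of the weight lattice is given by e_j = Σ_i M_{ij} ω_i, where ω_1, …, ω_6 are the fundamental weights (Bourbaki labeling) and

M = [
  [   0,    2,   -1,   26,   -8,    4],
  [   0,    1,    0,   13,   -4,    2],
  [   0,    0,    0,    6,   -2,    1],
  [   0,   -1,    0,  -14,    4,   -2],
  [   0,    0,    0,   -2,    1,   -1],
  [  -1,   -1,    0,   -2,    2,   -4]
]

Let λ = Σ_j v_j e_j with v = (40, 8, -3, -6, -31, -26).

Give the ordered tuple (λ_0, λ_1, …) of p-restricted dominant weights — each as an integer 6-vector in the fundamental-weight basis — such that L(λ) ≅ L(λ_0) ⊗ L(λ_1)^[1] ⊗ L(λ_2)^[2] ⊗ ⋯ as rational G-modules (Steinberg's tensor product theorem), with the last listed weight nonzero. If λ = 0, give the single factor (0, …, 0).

((1, 2, 0, 1, 1, 0), (2, 0, 0, 1, 2, 2))

In the fundamental-weight basis, λ has coordinates c = M·v (v = (40, 8, -3, -6, -31, -26)):
  c_1 = 0*40 + 2*8 + -1*-3 + 26*-6 + -8*-31 + 4*-26 = 7
  c_2 = 0*40 + 1*8 + 0*-3 + 13*-6 + -4*-31 + 2*-26 = 2
  c_3 = 0*40 + 0*8 + 0*-3 + 6*-6 + -2*-31 + 1*-26 = 0
  c_4 = 0*40 + -1*8 + 0*-3 + -14*-6 + 4*-31 + -2*-26 = 4
  c_5 = 0*40 + 0*8 + 0*-3 + -2*-6 + 1*-31 + -1*-26 = 7
  c_6 = -1*40 + -1*8 + 0*-3 + -2*-6 + 2*-31 + -4*-26 = 6
Base-3 expansion of each c_i:
  c_1 = 7 = 1·3^0 + 2·3^1
  c_2 = 2 = 2·3^0
  c_3 = 0
  c_4 = 4 = 1·3^0 + 1·3^1
  c_5 = 7 = 1·3^0 + 2·3^1
  c_6 = 6 = 0·3^0 + 2·3^1
Factor λ_0 = (1, 2, 0, 1, 1, 0)
Factor λ_1 = (2, 0, 0, 1, 2, 2)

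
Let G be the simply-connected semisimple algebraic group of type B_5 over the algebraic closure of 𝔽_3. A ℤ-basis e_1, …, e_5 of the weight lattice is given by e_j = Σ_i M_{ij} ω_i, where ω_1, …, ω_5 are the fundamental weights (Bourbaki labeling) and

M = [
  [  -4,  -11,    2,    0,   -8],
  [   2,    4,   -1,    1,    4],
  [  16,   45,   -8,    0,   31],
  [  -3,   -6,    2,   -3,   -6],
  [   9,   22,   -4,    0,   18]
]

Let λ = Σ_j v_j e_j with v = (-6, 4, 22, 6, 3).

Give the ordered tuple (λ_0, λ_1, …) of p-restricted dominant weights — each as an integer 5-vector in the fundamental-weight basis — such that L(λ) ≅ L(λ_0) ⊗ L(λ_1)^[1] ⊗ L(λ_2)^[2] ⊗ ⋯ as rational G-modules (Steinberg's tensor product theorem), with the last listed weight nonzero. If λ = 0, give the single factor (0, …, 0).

Converting to the ω-basis (c_i = row i of M dotted with v = (-6, 4, 22, 6, 3)):
  c_1 = -4*-6 + -11*4 + 2*22 + 0*6 + -8*3 = 0
  c_2 = 2*-6 + 4*4 + -1*22 + 1*6 + 4*3 = 0
  c_3 = 16*-6 + 45*4 + -8*22 + 0*6 + 31*3 = 1
  c_4 = -3*-6 + -6*4 + 2*22 + -3*6 + -6*3 = 2
  c_5 = 9*-6 + 22*4 + -4*22 + 0*6 + 18*3 = 0
Base-3 expansion of each c_i:
  c_1 = 0
  c_2 = 0
  c_3 = 1 = 1·3^0
  c_4 = 2 = 2·3^0
  c_5 = 0
Factor λ_0 = (0, 0, 1, 2, 0)

((0, 0, 1, 2, 0),)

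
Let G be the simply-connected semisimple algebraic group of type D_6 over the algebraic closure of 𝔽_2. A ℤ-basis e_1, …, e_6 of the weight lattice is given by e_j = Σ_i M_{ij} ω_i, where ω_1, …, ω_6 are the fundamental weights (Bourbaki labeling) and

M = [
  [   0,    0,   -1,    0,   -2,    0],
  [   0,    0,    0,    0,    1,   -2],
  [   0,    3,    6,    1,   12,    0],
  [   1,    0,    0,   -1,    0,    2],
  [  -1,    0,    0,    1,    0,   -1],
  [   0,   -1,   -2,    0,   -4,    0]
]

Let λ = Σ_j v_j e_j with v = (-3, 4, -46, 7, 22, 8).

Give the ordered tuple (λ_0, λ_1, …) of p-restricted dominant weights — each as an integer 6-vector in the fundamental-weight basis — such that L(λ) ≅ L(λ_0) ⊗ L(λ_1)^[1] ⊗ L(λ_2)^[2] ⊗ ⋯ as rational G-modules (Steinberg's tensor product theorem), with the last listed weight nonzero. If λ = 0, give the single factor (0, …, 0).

((0, 0, 1, 0, 0, 0), (1, 1, 1, 1, 1, 0), (0, 1, 1, 1, 0, 0))

ω-coordinates c = M·v, v = (-3, 4, -46, 7, 22, 8):
  c_1 = (0)·(-3) + (0)·(4) + (-1)·(-46) + (0)·(7) + (-2)·(22) + (0)·(8) = 2
  c_2 = (0)·(-3) + (0)·(4) + (0)·(-46) + (0)·(7) + (1)·(22) + (-2)·(8) = 6
  c_3 = (0)·(-3) + (3)·(4) + (6)·(-46) + (1)·(7) + (12)·(22) + (0)·(8) = 7
  c_4 = (1)·(-3) + (0)·(4) + (0)·(-46) + (-1)·(7) + (0)·(22) + (2)·(8) = 6
  c_5 = (-1)·(-3) + (0)·(4) + (0)·(-46) + (1)·(7) + (0)·(22) + (-1)·(8) = 2
  c_6 = (0)·(-3) + (-1)·(4) + (-2)·(-46) + (0)·(7) + (-4)·(22) + (0)·(8) = 0
Writing each c_i in base p = 2:
  c_1 = 2 = 0·2^0 + 1·2^1
  c_2 = 6 = 0·2^0 + 1·2^1 + 1·2^2
  c_3 = 7 = 1·2^0 + 1·2^1 + 1·2^2
  c_4 = 6 = 0·2^0 + 1·2^1 + 1·2^2
  c_5 = 2 = 0·2^0 + 1·2^1
  c_6 = 0
λ_0 = (0, 0, 1, 0, 0, 0)
λ_1 = (1, 1, 1, 1, 1, 0)
λ_2 = (0, 1, 1, 1, 0, 0)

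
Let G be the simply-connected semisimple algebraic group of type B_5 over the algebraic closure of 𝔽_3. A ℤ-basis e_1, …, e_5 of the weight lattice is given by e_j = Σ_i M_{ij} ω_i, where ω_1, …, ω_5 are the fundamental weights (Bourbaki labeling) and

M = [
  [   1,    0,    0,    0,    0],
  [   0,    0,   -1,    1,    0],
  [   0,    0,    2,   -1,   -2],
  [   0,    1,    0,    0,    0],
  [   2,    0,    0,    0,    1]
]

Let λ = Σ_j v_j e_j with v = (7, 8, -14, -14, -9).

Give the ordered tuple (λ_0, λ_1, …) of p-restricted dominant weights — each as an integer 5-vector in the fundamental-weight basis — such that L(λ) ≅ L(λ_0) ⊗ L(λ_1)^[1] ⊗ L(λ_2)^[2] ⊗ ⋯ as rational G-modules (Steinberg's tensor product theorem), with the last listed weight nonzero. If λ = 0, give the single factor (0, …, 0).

((1, 0, 1, 2, 2), (2, 0, 1, 2, 1))

Converting to the ω-basis (c_i = row i of M dotted with v = (7, 8, -14, -14, -9)):
  c_1 = 1·7 + 0·8 + (0)·(-14) + (0)·(-14) + (0)·(-9) = 7
  c_2 = 0·7 + 0·8 + (-1)·(-14) + (1)·(-14) + (0)·(-9) = 0
  c_3 = 0·7 + 0·8 + (2)·(-14) + (-1)·(-14) + (-2)·(-9) = 4
  c_4 = 0·7 + 1·8 + (0)·(-14) + (0)·(-14) + (0)·(-9) = 8
  c_5 = 2·7 + 0·8 + (0)·(-14) + (0)·(-14) + (1)·(-9) = 5
p = 3; digits c_i = Σ_j d_{ij}·3^j, 0 ≤ d_{ij} < 3:
  c_1 = 7 = 1·3^0 + 2·3^1
  c_2 = 0
  c_3 = 4 = 1·3^0 + 1·3^1
  c_4 = 8 = 2·3^0 + 2·3^1
  c_5 = 5 = 2·3^0 + 1·3^1
Factor λ_0 = (1, 0, 1, 2, 2)
Factor λ_1 = (2, 0, 1, 2, 1)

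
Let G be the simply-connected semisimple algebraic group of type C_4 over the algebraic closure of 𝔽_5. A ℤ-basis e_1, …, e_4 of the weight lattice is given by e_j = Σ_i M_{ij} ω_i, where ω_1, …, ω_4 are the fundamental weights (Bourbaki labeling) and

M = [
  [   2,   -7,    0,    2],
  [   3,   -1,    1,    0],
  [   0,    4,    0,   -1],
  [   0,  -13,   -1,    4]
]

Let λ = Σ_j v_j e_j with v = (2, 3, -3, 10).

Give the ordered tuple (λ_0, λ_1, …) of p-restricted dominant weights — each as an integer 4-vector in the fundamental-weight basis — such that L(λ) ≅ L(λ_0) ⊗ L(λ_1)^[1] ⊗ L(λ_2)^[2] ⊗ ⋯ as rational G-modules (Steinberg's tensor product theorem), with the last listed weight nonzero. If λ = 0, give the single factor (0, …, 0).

((3, 0, 2, 4),)

Compute c_i = Σ_j M_{ij} v_j with v = (2, 3, -3, 10):
  c_1 = 2*2 + -7*3 + 0*-3 + 2*10 = 3
  c_2 = 3*2 + -1*3 + 1*-3 + 0*10 = 0
  c_3 = 0*2 + 4*3 + 0*-3 + -1*10 = 2
  c_4 = 0*2 + -13*3 + -1*-3 + 4*10 = 4
Writing each c_i in base p = 5:
  c_1 = 3 = 3·5^0
  c_2 = 0
  c_3 = 2 = 2·5^0
  c_4 = 4 = 4·5^0
Factor λ_0 = (3, 0, 2, 4)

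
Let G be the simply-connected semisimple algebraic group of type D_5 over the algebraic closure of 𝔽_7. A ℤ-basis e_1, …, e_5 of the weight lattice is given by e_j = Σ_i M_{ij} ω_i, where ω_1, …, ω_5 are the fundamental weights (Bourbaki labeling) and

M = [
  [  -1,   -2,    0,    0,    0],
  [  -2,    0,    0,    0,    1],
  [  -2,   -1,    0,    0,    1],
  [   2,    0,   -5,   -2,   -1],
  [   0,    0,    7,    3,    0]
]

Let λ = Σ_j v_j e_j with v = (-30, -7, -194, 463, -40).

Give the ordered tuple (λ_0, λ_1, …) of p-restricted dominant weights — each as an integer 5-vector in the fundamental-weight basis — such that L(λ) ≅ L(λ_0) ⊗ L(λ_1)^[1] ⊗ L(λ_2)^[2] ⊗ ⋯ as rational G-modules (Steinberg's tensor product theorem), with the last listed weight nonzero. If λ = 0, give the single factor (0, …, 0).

((2, 6, 6, 3, 3), (6, 2, 3, 3, 4))

Compute c_i = Σ_j M_{ij} v_j with v = (-30, -7, -194, 463, -40):
  c_1 = -1*-30 + -2*-7 + 0*-194 + 0*463 + 0*-40 = 44
  c_2 = -2*-30 + 0*-7 + 0*-194 + 0*463 + 1*-40 = 20
  c_3 = -2*-30 + -1*-7 + 0*-194 + 0*463 + 1*-40 = 27
  c_4 = 2*-30 + 0*-7 + -5*-194 + -2*463 + -1*-40 = 24
  c_5 = 0*-30 + 0*-7 + 7*-194 + 3*463 + 0*-40 = 31
Base-7 expansion of each c_i:
  c_1 = 44 = 2·7^0 + 6·7^1
  c_2 = 20 = 6·7^0 + 2·7^1
  c_3 = 27 = 6·7^0 + 3·7^1
  c_4 = 24 = 3·7^0 + 3·7^1
  c_5 = 31 = 3·7^0 + 4·7^1
Factor λ_0 = (2, 6, 6, 3, 3)
Factor λ_1 = (6, 2, 3, 3, 4)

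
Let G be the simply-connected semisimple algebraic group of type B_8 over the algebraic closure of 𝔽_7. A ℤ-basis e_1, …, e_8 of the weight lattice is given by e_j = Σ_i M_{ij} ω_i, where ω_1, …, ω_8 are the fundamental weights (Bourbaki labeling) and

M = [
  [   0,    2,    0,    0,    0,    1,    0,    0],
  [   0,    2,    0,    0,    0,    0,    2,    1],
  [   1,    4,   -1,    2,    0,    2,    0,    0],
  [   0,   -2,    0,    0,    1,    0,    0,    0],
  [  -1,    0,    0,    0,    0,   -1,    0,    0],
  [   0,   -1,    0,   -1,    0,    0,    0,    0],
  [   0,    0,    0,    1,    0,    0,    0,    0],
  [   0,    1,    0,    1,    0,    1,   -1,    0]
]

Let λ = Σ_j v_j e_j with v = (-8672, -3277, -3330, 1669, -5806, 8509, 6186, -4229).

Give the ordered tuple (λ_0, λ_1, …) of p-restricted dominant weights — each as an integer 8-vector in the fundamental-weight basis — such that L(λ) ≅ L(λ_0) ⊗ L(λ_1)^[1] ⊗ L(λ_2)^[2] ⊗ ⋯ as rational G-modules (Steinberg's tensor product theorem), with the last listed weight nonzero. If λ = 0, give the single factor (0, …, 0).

((2, 0, 2, 6, 2, 5, 3, 1), (6, 3, 6, 1, 2, 5, 0, 4), (4, 4, 3, 1, 3, 4, 6, 0), (5, 4, 5, 2, 0, 4, 4, 2))

In the fundamental-weight basis, λ has coordinates c = M·v (v = (-8672, -3277, -3330, 1669, -5806, 8509, 6186, -4229)):
  c_1 = 0*-8672 + 2*-3277 + 0*-3330 + 0*1669 + 0*-5806 + 1*8509 + 0*6186 + 0*-4229 = 1955
  c_2 = 0*-8672 + 2*-3277 + 0*-3330 + 0*1669 + 0*-5806 + 0*8509 + 2*6186 + 1*-4229 = 1589
  c_3 = 1*-8672 + 4*-3277 + -1*-3330 + 2*1669 + 0*-5806 + 2*8509 + 0*6186 + 0*-4229 = 1906
  c_4 = 0*-8672 + -2*-3277 + 0*-3330 + 0*1669 + 1*-5806 + 0*8509 + 0*6186 + 0*-4229 = 748
  c_5 = -1*-8672 + 0*-3277 + 0*-3330 + 0*1669 + 0*-5806 + -1*8509 + 0*6186 + 0*-4229 = 163
  c_6 = 0*-8672 + -1*-3277 + 0*-3330 + -1*1669 + 0*-5806 + 0*8509 + 0*6186 + 0*-4229 = 1608
  c_7 = 0*-8672 + 0*-3277 + 0*-3330 + 1*1669 + 0*-5806 + 0*8509 + 0*6186 + 0*-4229 = 1669
  c_8 = 0*-8672 + 1*-3277 + 0*-3330 + 1*1669 + 0*-5806 + 1*8509 + -1*6186 + 0*-4229 = 715
Writing each c_i in base p = 7:
  c_1 = 1955 = 2·7^0 + 6·7^1 + 4·7^2 + 5·7^3
  c_2 = 1589 = 0·7^0 + 3·7^1 + 4·7^2 + 4·7^3
  c_3 = 1906 = 2·7^0 + 6·7^1 + 3·7^2 + 5·7^3
  c_4 = 748 = 6·7^0 + 1·7^1 + 1·7^2 + 2·7^3
  c_5 = 163 = 2·7^0 + 2·7^1 + 3·7^2
  c_6 = 1608 = 5·7^0 + 5·7^1 + 4·7^2 + 4·7^3
  c_7 = 1669 = 3·7^0 + 0·7^1 + 6·7^2 + 4·7^3
  c_8 = 715 = 1·7^0 + 4·7^1 + 0·7^2 + 2·7^3
Factor λ_0 = (2, 0, 2, 6, 2, 5, 3, 1)
Factor λ_1 = (6, 3, 6, 1, 2, 5, 0, 4)
Factor λ_2 = (4, 4, 3, 1, 3, 4, 6, 0)
Factor λ_3 = (5, 4, 5, 2, 0, 4, 4, 2)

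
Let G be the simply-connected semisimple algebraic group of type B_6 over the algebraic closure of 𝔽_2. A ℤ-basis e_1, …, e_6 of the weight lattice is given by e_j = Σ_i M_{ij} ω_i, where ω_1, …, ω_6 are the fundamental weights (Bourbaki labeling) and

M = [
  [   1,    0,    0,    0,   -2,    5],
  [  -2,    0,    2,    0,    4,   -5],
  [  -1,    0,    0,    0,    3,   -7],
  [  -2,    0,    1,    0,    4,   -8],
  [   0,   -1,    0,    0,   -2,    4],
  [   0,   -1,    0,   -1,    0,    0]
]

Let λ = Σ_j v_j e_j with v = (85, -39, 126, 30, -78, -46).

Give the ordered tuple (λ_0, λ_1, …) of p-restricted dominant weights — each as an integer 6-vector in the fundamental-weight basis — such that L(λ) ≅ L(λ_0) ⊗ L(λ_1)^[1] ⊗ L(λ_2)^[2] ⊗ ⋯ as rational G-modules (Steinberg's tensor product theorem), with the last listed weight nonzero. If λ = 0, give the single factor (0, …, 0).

In the fundamental-weight basis, λ has coordinates c = M·v (v = (85, -39, 126, 30, -78, -46)):
  c_1 = 1*85 + 0*-39 + 0*126 + 0*30 + -2*-78 + 5*-46 = 11
  c_2 = -2*85 + 0*-39 + 2*126 + 0*30 + 4*-78 + -5*-46 = 0
  c_3 = -1*85 + 0*-39 + 0*126 + 0*30 + 3*-78 + -7*-46 = 3
  c_4 = -2*85 + 0*-39 + 1*126 + 0*30 + 4*-78 + -8*-46 = 12
  c_5 = 0*85 + -1*-39 + 0*126 + 0*30 + -2*-78 + 4*-46 = 11
  c_6 = 0*85 + -1*-39 + 0*126 + -1*30 + 0*-78 + 0*-46 = 9
Base-2 expansion of each c_i:
  c_1 = 11 = 1·2^0 + 1·2^1 + 0·2^2 + 1·2^3
  c_2 = 0
  c_3 = 3 = 1·2^0 + 1·2^1
  c_4 = 12 = 0·2^0 + 0·2^1 + 1·2^2 + 1·2^3
  c_5 = 11 = 1·2^0 + 1·2^1 + 0·2^2 + 1·2^3
  c_6 = 9 = 1·2^0 + 0·2^1 + 0·2^2 + 1·2^3
Factor λ_0 = (1, 0, 1, 0, 1, 1)
Factor λ_1 = (1, 0, 1, 0, 1, 0)
Factor λ_2 = (0, 0, 0, 1, 0, 0)
Factor λ_3 = (1, 0, 0, 1, 1, 1)

((1, 0, 1, 0, 1, 1), (1, 0, 1, 0, 1, 0), (0, 0, 0, 1, 0, 0), (1, 0, 0, 1, 1, 1))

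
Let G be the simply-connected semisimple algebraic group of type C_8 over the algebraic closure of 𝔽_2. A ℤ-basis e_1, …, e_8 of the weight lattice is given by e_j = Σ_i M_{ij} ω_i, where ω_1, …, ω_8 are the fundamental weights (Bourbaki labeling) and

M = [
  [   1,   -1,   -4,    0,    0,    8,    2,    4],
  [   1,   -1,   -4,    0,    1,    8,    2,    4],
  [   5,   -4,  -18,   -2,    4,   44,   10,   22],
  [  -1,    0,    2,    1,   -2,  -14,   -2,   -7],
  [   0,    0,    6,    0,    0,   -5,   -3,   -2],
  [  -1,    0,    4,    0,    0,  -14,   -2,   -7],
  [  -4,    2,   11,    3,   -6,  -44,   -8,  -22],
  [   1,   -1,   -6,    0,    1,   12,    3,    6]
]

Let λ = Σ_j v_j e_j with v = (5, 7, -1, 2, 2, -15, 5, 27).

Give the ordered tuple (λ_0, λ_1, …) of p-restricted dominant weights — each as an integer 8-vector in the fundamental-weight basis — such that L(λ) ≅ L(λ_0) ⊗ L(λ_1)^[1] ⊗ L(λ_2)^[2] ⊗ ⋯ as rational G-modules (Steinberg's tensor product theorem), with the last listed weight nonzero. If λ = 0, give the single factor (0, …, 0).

((0, 0, 1, 0, 0, 0, 1, 1), (0, 1, 1, 1, 0, 1, 1, 1))

In the fundamental-weight basis, λ has coordinates c = M·v (v = (5, 7, -1, 2, 2, -15, 5, 27)):
  c_1 = (1)·(5) + (-1)·(7) + (-4)·(-1) + (0)·(2) + (0)·(2) + (8)·(-15) + (2)·(5) + (4)·(27) = 0
  c_2 = (1)·(5) + (-1)·(7) + (-4)·(-1) + (0)·(2) + (1)·(2) + (8)·(-15) + (2)·(5) + (4)·(27) = 2
  c_3 = (5)·(5) + (-4)·(7) + (-18)·(-1) + (-2)·(2) + (4)·(2) + (44)·(-15) + (10)·(5) + (22)·(27) = 3
  c_4 = (-1)·(5) + (0)·(7) + (2)·(-1) + (1)·(2) + (-2)·(2) + (-14)·(-15) + (-2)·(5) + (-7)·(27) = 2
  c_5 = (0)·(5) + (0)·(7) + (6)·(-1) + (0)·(2) + (0)·(2) + (-5)·(-15) + (-3)·(5) + (-2)·(27) = 0
  c_6 = (-1)·(5) + (0)·(7) + (4)·(-1) + (0)·(2) + (0)·(2) + (-14)·(-15) + (-2)·(5) + (-7)·(27) = 2
  c_7 = (-4)·(5) + (2)·(7) + (11)·(-1) + (3)·(2) + (-6)·(2) + (-44)·(-15) + (-8)·(5) + (-22)·(27) = 3
  c_8 = (1)·(5) + (-1)·(7) + (-6)·(-1) + (0)·(2) + (1)·(2) + (12)·(-15) + (3)·(5) + (6)·(27) = 3
p = 2; digits c_i = Σ_j d_{ij}·2^j, 0 ≤ d_{ij} < 2:
  c_1 = 0
  c_2 = 2 = 0·2^0 + 1·2^1
  c_3 = 3 = 1·2^0 + 1·2^1
  c_4 = 2 = 0·2^0 + 1·2^1
  c_5 = 0
  c_6 = 2 = 0·2^0 + 1·2^1
  c_7 = 3 = 1·2^0 + 1·2^1
  c_8 = 3 = 1·2^0 + 1·2^1
p-restricted factor λ_0 = (0, 0, 1, 0, 0, 0, 1, 1)
p-restricted factor λ_1 = (0, 1, 1, 1, 0, 1, 1, 1)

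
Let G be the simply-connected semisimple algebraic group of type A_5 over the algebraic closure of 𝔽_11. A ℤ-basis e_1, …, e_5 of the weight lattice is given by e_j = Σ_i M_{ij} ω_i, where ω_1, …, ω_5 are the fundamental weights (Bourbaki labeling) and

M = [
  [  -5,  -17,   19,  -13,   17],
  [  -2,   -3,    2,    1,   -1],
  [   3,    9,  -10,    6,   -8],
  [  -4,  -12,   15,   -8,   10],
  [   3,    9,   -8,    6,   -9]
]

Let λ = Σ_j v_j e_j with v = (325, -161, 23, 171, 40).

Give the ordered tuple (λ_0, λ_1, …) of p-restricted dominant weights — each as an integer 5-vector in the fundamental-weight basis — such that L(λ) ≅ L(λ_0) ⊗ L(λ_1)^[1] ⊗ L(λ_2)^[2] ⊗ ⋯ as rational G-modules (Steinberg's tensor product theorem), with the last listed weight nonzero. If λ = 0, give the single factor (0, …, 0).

Change of basis e → ω: c = M·v where v = (325, -161, 23, 171, 40):
  c_1 = (-5)·(325) + (-17)·(-161) + 19·23 + (-13)·(171) + 17·40 = 6
  c_2 = (-2)·(325) + (-3)·(-161) + 2·23 + 1·171 + (-1)·(40) = 10
  c_3 = 3·325 + (9)·(-161) + (-10)·(23) + 6·171 + (-8)·(40) = 2
  c_4 = (-4)·(325) + (-12)·(-161) + 15·23 + (-8)·(171) + 10·40 = 9
  c_5 = 3·325 + (9)·(-161) + (-8)·(23) + 6·171 + (-9)·(40) = 8
p = 11; digits c_i = Σ_j d_{ij}·11^j, 0 ≤ d_{ij} < 11:
  c_1 = 6 = 6·11^0
  c_2 = 10 = 10·11^0
  c_3 = 2 = 2·11^0
  c_4 = 9 = 9·11^0
  c_5 = 8 = 8·11^0
p-restricted factor λ_0 = (6, 10, 2, 9, 8)

((6, 10, 2, 9, 8),)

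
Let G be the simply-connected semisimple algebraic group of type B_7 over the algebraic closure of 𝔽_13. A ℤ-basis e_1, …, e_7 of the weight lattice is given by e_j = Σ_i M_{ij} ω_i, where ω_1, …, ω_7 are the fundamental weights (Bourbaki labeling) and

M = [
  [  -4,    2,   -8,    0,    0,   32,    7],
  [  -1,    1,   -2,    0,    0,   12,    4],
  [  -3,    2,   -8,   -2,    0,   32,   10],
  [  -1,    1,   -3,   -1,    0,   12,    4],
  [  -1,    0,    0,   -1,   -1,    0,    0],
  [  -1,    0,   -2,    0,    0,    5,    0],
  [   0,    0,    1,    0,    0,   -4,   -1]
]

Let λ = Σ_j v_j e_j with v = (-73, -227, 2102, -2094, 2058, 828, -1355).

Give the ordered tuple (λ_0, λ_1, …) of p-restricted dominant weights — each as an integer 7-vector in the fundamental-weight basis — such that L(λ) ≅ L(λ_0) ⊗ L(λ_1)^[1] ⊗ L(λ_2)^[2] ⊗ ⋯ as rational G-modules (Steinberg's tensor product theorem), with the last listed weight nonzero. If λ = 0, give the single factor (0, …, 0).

Change of basis e → ω: c = M·v where v = (-73, -227, 2102, -2094, 2058, 828, -1355):
  c_1 = (-4)·(-73) + (2)·(-227) + (-8)·(2102) + (0)·(-2094) + 0·2058 + 32·828 + (7)·(-1355) = 33
  c_2 = (-1)·(-73) + (1)·(-227) + (-2)·(2102) + (0)·(-2094) + 0·2058 + 12·828 + (4)·(-1355) = 158
  c_3 = (-3)·(-73) + (2)·(-227) + (-8)·(2102) + (-2)·(-2094) + 0·2058 + 32·828 + (10)·(-1355) = 83
  c_4 = (-1)·(-73) + (1)·(-227) + (-3)·(2102) + (-1)·(-2094) + 0·2058 + 12·828 + (4)·(-1355) = 150
  c_5 = (-1)·(-73) + (0)·(-227) + 0·2102 + (-1)·(-2094) + (-1)·(2058) + 0·828 + (0)·(-1355) = 109
  c_6 = (-1)·(-73) + (0)·(-227) + (-2)·(2102) + (0)·(-2094) + 0·2058 + 5·828 + (0)·(-1355) = 9
  c_7 = (0)·(-73) + (0)·(-227) + 1·2102 + (0)·(-2094) + 0·2058 + (-4)·(828) + (-1)·(-1355) = 145
p = 13; digits c_i = Σ_j d_{ij}·13^j, 0 ≤ d_{ij} < 13:
  c_1 = 33 = 7·13^0 + 2·13^1
  c_2 = 158 = 2·13^0 + 12·13^1
  c_3 = 83 = 5·13^0 + 6·13^1
  c_4 = 150 = 7·13^0 + 11·13^1
  c_5 = 109 = 5·13^0 + 8·13^1
  c_6 = 9 = 9·13^0
  c_7 = 145 = 2·13^0 + 11·13^1
λ_0 = (7, 2, 5, 7, 5, 9, 2)
λ_1 = (2, 12, 6, 11, 8, 0, 11)

((7, 2, 5, 7, 5, 9, 2), (2, 12, 6, 11, 8, 0, 11))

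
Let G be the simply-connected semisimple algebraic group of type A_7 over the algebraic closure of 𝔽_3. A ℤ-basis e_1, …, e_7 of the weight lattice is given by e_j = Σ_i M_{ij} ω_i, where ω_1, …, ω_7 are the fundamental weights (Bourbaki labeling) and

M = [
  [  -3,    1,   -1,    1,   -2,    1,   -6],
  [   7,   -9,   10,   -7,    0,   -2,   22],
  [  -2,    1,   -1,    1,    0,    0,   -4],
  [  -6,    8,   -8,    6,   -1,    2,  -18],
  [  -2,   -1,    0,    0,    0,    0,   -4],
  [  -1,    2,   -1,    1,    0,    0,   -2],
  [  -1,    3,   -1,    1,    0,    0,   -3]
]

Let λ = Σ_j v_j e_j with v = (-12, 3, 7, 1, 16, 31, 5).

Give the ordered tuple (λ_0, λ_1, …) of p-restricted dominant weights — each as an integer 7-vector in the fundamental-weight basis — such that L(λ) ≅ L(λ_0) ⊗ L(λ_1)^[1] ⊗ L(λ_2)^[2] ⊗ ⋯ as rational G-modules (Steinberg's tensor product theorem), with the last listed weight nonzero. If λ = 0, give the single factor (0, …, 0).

ω-coordinates c = M·v, v = (-12, 3, 7, 1, 16, 31, 5):
  c_1 = (-3)·(-12) + (1)·(3) + (-1)·(7) + (1)·(1) + (-2)·(16) + (1)·(31) + (-6)·(5) = 2
  c_2 = (7)·(-12) + (-9)·(3) + (10)·(7) + (-7)·(1) + (0)·(16) + (-2)·(31) + (22)·(5) = 0
  c_3 = (-2)·(-12) + (1)·(3) + (-1)·(7) + (1)·(1) + (0)·(16) + (0)·(31) + (-4)·(5) = 1
  c_4 = (-6)·(-12) + (8)·(3) + (-8)·(7) + (6)·(1) + (-1)·(16) + (2)·(31) + (-18)·(5) = 2
  c_5 = (-2)·(-12) + (-1)·(3) + (0)·(7) + (0)·(1) + (0)·(16) + (0)·(31) + (-4)·(5) = 1
  c_6 = (-1)·(-12) + (2)·(3) + (-1)·(7) + (1)·(1) + (0)·(16) + (0)·(31) + (-2)·(5) = 2
  c_7 = (-1)·(-12) + (3)·(3) + (-1)·(7) + (1)·(1) + (0)·(16) + (0)·(31) + (-3)·(5) = 0
Writing each c_i in base p = 3:
  c_1 = 2 = 2·3^0
  c_2 = 0
  c_3 = 1 = 1·3^0
  c_4 = 2 = 2·3^0
  c_5 = 1 = 1·3^0
  c_6 = 2 = 2·3^0
  c_7 = 0
p-restricted factor λ_0 = (2, 0, 1, 2, 1, 2, 0)

((2, 0, 1, 2, 1, 2, 0),)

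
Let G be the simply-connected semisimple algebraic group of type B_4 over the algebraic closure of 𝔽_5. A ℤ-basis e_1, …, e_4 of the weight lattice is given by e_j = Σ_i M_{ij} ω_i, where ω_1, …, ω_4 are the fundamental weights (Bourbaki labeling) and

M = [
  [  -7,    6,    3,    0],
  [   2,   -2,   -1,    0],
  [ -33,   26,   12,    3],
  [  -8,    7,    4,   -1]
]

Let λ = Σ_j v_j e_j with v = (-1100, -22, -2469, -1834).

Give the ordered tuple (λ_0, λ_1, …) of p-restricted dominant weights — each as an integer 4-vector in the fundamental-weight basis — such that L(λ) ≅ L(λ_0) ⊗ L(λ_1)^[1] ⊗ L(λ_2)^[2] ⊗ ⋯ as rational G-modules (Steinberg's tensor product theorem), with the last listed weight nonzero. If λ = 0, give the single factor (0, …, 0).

((1, 3, 3, 4), (2, 2, 4, 0), (1, 2, 3, 4), (1, 2, 4, 4))

ω-coordinates c = M·v, v = (-1100, -22, -2469, -1834):
  c_1 = (-7)·(-1100) + (6)·(-22) + (3)·(-2469) + (0)·(-1834) = 161
  c_2 = (2)·(-1100) + (-2)·(-22) + (-1)·(-2469) + (0)·(-1834) = 313
  c_3 = (-33)·(-1100) + (26)·(-22) + (12)·(-2469) + (3)·(-1834) = 598
  c_4 = (-8)·(-1100) + (7)·(-22) + (4)·(-2469) + (-1)·(-1834) = 604
Base-5 expansion of each c_i:
  c_1 = 161 = 1·5^0 + 2·5^1 + 1·5^2 + 1·5^3
  c_2 = 313 = 3·5^0 + 2·5^1 + 2·5^2 + 2·5^3
  c_3 = 598 = 3·5^0 + 4·5^1 + 3·5^2 + 4·5^3
  c_4 = 604 = 4·5^0 + 0·5^1 + 4·5^2 + 4·5^3
Factor λ_0 = (1, 3, 3, 4)
Factor λ_1 = (2, 2, 4, 0)
Factor λ_2 = (1, 2, 3, 4)
Factor λ_3 = (1, 2, 4, 4)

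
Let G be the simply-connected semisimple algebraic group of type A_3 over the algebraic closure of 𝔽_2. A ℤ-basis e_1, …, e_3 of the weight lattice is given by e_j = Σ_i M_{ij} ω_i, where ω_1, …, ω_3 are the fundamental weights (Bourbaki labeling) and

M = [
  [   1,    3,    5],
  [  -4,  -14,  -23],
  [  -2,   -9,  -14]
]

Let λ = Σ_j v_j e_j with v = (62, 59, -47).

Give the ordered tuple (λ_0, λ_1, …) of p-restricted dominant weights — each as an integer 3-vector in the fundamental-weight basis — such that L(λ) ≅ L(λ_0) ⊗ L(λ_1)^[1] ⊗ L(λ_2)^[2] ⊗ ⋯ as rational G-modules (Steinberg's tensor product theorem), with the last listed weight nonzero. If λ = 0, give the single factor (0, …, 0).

((0, 1, 1), (0, 1, 1), (1, 1, 0))

Converting to the ω-basis (c_i = row i of M dotted with v = (62, 59, -47)):
  c_1 = (1)·(62) + (3)·(59) + (5)·(-47) = 4
  c_2 = (-4)·(62) + (-14)·(59) + (-23)·(-47) = 7
  c_3 = (-2)·(62) + (-9)·(59) + (-14)·(-47) = 3
p = 2; digits c_i = Σ_j d_{ij}·2^j, 0 ≤ d_{ij} < 2:
  c_1 = 4 = 0·2^0 + 0·2^1 + 1·2^2
  c_2 = 7 = 1·2^0 + 1·2^1 + 1·2^2
  c_3 = 3 = 1·2^0 + 1·2^1
p-restricted factor λ_0 = (0, 1, 1)
p-restricted factor λ_1 = (0, 1, 1)
p-restricted factor λ_2 = (1, 1, 0)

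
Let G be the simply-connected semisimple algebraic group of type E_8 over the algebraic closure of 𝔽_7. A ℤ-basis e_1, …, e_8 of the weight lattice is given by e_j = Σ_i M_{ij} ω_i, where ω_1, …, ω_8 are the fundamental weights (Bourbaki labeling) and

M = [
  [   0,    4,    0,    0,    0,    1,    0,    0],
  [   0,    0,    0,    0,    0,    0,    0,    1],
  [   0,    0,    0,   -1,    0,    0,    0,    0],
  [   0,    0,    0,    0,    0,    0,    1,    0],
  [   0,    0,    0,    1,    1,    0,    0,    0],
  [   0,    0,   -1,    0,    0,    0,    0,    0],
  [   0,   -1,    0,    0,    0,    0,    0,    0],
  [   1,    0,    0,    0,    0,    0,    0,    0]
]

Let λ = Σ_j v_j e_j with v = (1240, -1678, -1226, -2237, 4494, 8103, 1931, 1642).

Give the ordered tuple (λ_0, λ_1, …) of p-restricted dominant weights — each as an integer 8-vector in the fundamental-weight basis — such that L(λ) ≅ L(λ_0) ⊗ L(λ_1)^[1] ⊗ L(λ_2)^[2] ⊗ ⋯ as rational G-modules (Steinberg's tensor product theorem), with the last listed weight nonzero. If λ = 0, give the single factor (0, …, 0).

Converting to the ω-basis (c_i = row i of M dotted with v = (1240, -1678, -1226, -2237, 4494, 8103, 1931, 1642)):
  c_1 = 0*1240 + 4*-1678 + 0*-1226 + 0*-2237 + 0*4494 + 1*8103 + 0*1931 + 0*1642 = 1391
  c_2 = 0*1240 + 0*-1678 + 0*-1226 + 0*-2237 + 0*4494 + 0*8103 + 0*1931 + 1*1642 = 1642
  c_3 = 0*1240 + 0*-1678 + 0*-1226 + -1*-2237 + 0*4494 + 0*8103 + 0*1931 + 0*1642 = 2237
  c_4 = 0*1240 + 0*-1678 + 0*-1226 + 0*-2237 + 0*4494 + 0*8103 + 1*1931 + 0*1642 = 1931
  c_5 = 0*1240 + 0*-1678 + 0*-1226 + 1*-2237 + 1*4494 + 0*8103 + 0*1931 + 0*1642 = 2257
  c_6 = 0*1240 + 0*-1678 + -1*-1226 + 0*-2237 + 0*4494 + 0*8103 + 0*1931 + 0*1642 = 1226
  c_7 = 0*1240 + -1*-1678 + 0*-1226 + 0*-2237 + 0*4494 + 0*8103 + 0*1931 + 0*1642 = 1678
  c_8 = 1*1240 + 0*-1678 + 0*-1226 + 0*-2237 + 0*4494 + 0*8103 + 0*1931 + 0*1642 = 1240
p = 7; digits c_i = Σ_j d_{ij}·7^j, 0 ≤ d_{ij} < 7:
  c_1 = 1391 = 5·7^0 + 2·7^1 + 0·7^2 + 4·7^3
  c_2 = 1642 = 4·7^0 + 3·7^1 + 5·7^2 + 4·7^3
  c_3 = 2237 = 4·7^0 + 4·7^1 + 3·7^2 + 6·7^3
  c_4 = 1931 = 6·7^0 + 2·7^1 + 4·7^2 + 5·7^3
  c_5 = 2257 = 3·7^0 + 0·7^1 + 4·7^2 + 6·7^3
  c_6 = 1226 = 1·7^0 + 0·7^1 + 4·7^2 + 3·7^3
  c_7 = 1678 = 5·7^0 + 1·7^1 + 6·7^2 + 4·7^3
  c_8 = 1240 = 1·7^0 + 2·7^1 + 4·7^2 + 3·7^3
λ_0 = (5, 4, 4, 6, 3, 1, 5, 1)
λ_1 = (2, 3, 4, 2, 0, 0, 1, 2)
λ_2 = (0, 5, 3, 4, 4, 4, 6, 4)
λ_3 = (4, 4, 6, 5, 6, 3, 4, 3)

((5, 4, 4, 6, 3, 1, 5, 1), (2, 3, 4, 2, 0, 0, 1, 2), (0, 5, 3, 4, 4, 4, 6, 4), (4, 4, 6, 5, 6, 3, 4, 3))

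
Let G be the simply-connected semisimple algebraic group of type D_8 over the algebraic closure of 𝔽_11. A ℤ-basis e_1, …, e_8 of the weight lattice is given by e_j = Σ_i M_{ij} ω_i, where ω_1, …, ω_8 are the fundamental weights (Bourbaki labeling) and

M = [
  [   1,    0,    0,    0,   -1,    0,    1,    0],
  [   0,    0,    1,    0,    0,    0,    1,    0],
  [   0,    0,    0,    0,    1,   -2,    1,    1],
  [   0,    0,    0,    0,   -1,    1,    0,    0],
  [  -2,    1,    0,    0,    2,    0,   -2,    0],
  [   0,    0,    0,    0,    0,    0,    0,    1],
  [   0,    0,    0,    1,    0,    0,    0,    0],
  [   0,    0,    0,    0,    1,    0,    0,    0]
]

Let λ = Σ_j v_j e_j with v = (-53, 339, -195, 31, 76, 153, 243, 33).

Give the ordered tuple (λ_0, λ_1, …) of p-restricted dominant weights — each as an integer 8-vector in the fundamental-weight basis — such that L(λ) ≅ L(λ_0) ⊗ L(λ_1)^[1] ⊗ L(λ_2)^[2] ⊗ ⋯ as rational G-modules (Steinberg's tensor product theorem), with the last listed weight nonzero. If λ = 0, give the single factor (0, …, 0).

((4, 4, 2, 0, 1, 0, 9, 10), (10, 4, 4, 7, 10, 3, 2, 6))

In the fundamental-weight basis, λ has coordinates c = M·v (v = (-53, 339, -195, 31, 76, 153, 243, 33)):
  c_1 = 1*-53 + 0*339 + 0*-195 + 0*31 + -1*76 + 0*153 + 1*243 + 0*33 = 114
  c_2 = 0*-53 + 0*339 + 1*-195 + 0*31 + 0*76 + 0*153 + 1*243 + 0*33 = 48
  c_3 = 0*-53 + 0*339 + 0*-195 + 0*31 + 1*76 + -2*153 + 1*243 + 1*33 = 46
  c_4 = 0*-53 + 0*339 + 0*-195 + 0*31 + -1*76 + 1*153 + 0*243 + 0*33 = 77
  c_5 = -2*-53 + 1*339 + 0*-195 + 0*31 + 2*76 + 0*153 + -2*243 + 0*33 = 111
  c_6 = 0*-53 + 0*339 + 0*-195 + 0*31 + 0*76 + 0*153 + 0*243 + 1*33 = 33
  c_7 = 0*-53 + 0*339 + 0*-195 + 1*31 + 0*76 + 0*153 + 0*243 + 0*33 = 31
  c_8 = 0*-53 + 0*339 + 0*-195 + 0*31 + 1*76 + 0*153 + 0*243 + 0*33 = 76
Base-11 expansion of each c_i:
  c_1 = 114 = 4·11^0 + 10·11^1
  c_2 = 48 = 4·11^0 + 4·11^1
  c_3 = 46 = 2·11^0 + 4·11^1
  c_4 = 77 = 0·11^0 + 7·11^1
  c_5 = 111 = 1·11^0 + 10·11^1
  c_6 = 33 = 0·11^0 + 3·11^1
  c_7 = 31 = 9·11^0 + 2·11^1
  c_8 = 76 = 10·11^0 + 6·11^1
p-restricted factor λ_0 = (4, 4, 2, 0, 1, 0, 9, 10)
p-restricted factor λ_1 = (10, 4, 4, 7, 10, 3, 2, 6)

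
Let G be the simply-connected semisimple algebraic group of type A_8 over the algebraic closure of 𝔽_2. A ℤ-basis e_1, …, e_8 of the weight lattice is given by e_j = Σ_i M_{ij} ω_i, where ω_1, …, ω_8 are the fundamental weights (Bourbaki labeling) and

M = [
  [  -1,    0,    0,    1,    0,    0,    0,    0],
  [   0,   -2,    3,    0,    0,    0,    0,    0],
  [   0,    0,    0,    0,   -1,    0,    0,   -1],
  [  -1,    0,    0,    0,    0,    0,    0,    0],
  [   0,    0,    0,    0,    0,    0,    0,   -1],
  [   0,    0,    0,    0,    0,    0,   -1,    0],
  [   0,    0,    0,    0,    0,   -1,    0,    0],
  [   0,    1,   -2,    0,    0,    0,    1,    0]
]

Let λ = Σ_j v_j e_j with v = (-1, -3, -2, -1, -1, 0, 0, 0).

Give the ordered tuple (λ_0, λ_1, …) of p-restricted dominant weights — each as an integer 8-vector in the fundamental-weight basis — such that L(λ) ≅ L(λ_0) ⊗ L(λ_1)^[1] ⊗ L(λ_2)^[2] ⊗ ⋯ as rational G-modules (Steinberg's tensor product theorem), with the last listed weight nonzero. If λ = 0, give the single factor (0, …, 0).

((0, 0, 1, 1, 0, 0, 0, 1),)

In the fundamental-weight basis, λ has coordinates c = M·v (v = (-1, -3, -2, -1, -1, 0, 0, 0)):
  c_1 = (-1)·(-1) + (0)·(-3) + (0)·(-2) + (1)·(-1) + (0)·(-1) + (0)·(0) + (0)·(0) + (0)·(0) = 0
  c_2 = (0)·(-1) + (-2)·(-3) + (3)·(-2) + (0)·(-1) + (0)·(-1) + (0)·(0) + (0)·(0) + (0)·(0) = 0
  c_3 = (0)·(-1) + (0)·(-3) + (0)·(-2) + (0)·(-1) + (-1)·(-1) + (0)·(0) + (0)·(0) + (-1)·(0) = 1
  c_4 = (-1)·(-1) + (0)·(-3) + (0)·(-2) + (0)·(-1) + (0)·(-1) + (0)·(0) + (0)·(0) + (0)·(0) = 1
  c_5 = (0)·(-1) + (0)·(-3) + (0)·(-2) + (0)·(-1) + (0)·(-1) + (0)·(0) + (0)·(0) + (-1)·(0) = 0
  c_6 = (0)·(-1) + (0)·(-3) + (0)·(-2) + (0)·(-1) + (0)·(-1) + (0)·(0) + (-1)·(0) + (0)·(0) = 0
  c_7 = (0)·(-1) + (0)·(-3) + (0)·(-2) + (0)·(-1) + (0)·(-1) + (-1)·(0) + (0)·(0) + (0)·(0) = 0
  c_8 = (0)·(-1) + (1)·(-3) + (-2)·(-2) + (0)·(-1) + (0)·(-1) + (0)·(0) + (1)·(0) + (0)·(0) = 1
p = 2; digits c_i = Σ_j d_{ij}·2^j, 0 ≤ d_{ij} < 2:
  c_1 = 0
  c_2 = 0
  c_3 = 1 = 1·2^0
  c_4 = 1 = 1·2^0
  c_5 = 0
  c_6 = 0
  c_7 = 0
  c_8 = 1 = 1·2^0
p-restricted factor λ_0 = (0, 0, 1, 1, 0, 0, 0, 1)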